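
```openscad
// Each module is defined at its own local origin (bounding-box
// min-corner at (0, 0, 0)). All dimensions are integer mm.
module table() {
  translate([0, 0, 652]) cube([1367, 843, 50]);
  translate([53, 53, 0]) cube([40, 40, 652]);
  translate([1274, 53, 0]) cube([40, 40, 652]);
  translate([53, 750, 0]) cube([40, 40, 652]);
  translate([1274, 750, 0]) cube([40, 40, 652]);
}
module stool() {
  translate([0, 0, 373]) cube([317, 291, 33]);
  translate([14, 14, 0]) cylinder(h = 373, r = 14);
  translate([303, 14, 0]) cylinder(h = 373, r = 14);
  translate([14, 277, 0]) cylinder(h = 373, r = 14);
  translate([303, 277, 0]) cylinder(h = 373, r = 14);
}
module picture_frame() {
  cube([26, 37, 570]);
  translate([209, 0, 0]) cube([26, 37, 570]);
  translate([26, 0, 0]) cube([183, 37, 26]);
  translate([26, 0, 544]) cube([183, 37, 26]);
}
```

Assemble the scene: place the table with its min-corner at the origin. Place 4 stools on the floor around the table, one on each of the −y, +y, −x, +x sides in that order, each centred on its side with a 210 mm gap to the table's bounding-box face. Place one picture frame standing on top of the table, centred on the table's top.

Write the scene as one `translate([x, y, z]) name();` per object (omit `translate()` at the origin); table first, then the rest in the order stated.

table();
translate([525, -501, 0]) stool();
translate([525, 1053, 0]) stool();
translate([-527, 276, 0]) stool();
translate([1577, 276, 0]) stool();
translate([566, 403, 702]) picture_frame();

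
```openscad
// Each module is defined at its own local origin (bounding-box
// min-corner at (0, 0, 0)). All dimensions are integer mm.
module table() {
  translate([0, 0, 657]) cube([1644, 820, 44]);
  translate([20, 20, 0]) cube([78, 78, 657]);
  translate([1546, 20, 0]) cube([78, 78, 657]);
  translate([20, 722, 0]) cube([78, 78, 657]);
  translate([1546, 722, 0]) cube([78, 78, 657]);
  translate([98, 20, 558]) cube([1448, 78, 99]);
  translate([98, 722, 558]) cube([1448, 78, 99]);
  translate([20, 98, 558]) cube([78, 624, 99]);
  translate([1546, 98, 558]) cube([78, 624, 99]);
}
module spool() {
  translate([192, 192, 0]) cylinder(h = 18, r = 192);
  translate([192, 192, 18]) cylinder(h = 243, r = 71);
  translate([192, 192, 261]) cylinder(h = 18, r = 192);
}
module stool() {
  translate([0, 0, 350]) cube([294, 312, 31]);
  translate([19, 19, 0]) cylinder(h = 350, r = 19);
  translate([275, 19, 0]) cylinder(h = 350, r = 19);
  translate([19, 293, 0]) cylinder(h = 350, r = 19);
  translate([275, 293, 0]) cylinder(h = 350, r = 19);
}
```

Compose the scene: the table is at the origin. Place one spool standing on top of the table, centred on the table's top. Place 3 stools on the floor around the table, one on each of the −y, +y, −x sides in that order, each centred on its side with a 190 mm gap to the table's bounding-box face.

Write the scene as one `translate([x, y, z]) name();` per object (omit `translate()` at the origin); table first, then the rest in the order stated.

table();
translate([630, 218, 701]) spool();
translate([675, -502, 0]) stool();
translate([675, 1010, 0]) stool();
translate([-484, 254, 0]) stool();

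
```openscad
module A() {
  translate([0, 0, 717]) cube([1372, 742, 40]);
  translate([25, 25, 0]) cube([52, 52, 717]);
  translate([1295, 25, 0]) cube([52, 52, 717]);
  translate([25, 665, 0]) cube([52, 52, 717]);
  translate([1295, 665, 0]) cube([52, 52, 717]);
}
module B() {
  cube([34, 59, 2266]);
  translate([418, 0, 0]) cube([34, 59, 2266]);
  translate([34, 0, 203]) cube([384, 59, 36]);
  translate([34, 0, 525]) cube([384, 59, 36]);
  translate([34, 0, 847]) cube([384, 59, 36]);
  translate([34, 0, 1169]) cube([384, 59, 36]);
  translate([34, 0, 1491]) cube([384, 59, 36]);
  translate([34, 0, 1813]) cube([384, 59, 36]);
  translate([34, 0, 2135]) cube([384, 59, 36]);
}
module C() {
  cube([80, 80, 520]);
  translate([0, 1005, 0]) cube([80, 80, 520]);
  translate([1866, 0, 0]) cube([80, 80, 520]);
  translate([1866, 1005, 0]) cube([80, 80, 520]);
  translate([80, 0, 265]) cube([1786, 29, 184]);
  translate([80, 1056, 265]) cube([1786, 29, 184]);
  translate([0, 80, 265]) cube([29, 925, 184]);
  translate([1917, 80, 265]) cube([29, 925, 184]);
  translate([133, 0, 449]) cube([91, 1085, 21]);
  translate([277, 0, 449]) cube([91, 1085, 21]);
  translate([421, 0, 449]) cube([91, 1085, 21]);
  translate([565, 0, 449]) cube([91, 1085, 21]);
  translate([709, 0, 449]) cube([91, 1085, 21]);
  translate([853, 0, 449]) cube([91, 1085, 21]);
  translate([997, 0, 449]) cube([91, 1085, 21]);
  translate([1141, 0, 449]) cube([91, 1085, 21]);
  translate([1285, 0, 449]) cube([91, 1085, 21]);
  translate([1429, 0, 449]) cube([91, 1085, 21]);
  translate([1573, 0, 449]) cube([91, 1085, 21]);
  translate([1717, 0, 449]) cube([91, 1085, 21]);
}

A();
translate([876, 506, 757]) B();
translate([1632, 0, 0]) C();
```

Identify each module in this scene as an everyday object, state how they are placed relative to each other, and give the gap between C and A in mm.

The bed frame's nearest face is 260 mm from the table's +x face.

A is a table. B is a ladder. C is a bed frame. The ladder is on top of the table. The bed frame is on the floor beside the table on its +x side. The gap between the bed frame and the table is 260 mm.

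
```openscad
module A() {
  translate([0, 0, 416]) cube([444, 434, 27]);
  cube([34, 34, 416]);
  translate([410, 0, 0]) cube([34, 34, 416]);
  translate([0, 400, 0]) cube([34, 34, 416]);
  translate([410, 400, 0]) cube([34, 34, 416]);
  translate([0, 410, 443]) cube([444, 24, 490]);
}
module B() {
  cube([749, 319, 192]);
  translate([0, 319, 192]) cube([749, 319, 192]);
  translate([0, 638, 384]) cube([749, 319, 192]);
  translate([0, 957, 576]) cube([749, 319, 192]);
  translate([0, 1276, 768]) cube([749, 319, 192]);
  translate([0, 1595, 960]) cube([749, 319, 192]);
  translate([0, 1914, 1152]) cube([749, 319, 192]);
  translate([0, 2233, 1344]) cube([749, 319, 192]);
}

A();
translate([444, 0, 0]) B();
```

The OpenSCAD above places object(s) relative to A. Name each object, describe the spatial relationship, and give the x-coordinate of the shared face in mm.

A is a chair. B is a staircase. The staircase is against the chair's +x side, with their −y faces flush. The x-coordinate of the shared face is 444 mm.

The chair's +x face and the staircase's −x face are both at x = 444 mm.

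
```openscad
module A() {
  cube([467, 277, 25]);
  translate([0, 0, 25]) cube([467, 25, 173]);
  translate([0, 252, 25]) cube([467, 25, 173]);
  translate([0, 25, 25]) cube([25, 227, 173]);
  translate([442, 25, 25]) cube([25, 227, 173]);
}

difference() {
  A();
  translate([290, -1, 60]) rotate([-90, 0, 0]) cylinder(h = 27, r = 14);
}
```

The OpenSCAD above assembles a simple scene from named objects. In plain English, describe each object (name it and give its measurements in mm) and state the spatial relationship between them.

A is an open-topped rectangular box: outside dimensions 467×277×198 mm, with a uniform wall and base thickness of 25 mm. The base is a full 467×277 slab on the floor; four walls sit on top of the base. The front and back walls (the −y and +y sides) span the full width; the two side walls fit between them.

The open box has a circular hole of radius 14 mm through its front wall, centred at (x = 290, z = 60).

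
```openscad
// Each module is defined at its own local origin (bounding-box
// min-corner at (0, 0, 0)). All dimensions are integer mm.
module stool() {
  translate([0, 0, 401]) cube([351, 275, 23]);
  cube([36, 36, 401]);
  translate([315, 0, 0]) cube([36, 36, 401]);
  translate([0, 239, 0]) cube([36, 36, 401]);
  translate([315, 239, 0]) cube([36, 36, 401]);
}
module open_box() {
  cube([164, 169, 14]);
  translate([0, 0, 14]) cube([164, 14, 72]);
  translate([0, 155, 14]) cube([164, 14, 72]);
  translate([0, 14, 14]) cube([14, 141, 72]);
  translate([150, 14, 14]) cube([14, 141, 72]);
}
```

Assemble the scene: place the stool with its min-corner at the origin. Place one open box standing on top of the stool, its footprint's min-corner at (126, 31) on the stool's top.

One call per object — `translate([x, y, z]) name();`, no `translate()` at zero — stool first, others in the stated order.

stool();
translate([126, 31, 424]) open_box();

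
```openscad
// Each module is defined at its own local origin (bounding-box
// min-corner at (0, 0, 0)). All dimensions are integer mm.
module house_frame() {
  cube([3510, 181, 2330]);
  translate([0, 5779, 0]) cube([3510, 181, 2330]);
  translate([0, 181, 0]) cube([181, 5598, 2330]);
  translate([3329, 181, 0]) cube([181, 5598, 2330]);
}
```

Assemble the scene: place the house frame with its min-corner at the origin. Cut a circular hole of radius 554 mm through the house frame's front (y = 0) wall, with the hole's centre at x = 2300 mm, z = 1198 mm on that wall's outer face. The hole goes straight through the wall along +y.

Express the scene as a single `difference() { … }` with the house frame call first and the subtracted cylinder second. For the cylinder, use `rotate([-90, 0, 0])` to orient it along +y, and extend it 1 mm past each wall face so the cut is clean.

difference() {
  house_frame();
  translate([2300, -1, 1198]) rotate([-90, 0, 0]) cylinder(h = 183, r = 554);
}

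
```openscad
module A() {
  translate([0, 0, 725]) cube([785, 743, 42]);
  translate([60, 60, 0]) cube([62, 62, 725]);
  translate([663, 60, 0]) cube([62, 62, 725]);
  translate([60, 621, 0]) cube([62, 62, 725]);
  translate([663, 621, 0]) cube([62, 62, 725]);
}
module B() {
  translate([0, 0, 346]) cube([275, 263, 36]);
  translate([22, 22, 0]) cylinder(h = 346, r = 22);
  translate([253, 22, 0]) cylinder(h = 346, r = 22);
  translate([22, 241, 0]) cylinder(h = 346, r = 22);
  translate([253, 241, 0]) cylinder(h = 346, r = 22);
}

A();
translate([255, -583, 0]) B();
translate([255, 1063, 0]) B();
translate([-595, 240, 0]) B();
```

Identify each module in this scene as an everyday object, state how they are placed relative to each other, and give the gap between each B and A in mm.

Each stool's nearest face is 320 mm from the table's bounding box.

A is a table. B is a stool. Three stools sit around the table at the −y, +y, −x sides. The gap between each stool and the table is 320 mm.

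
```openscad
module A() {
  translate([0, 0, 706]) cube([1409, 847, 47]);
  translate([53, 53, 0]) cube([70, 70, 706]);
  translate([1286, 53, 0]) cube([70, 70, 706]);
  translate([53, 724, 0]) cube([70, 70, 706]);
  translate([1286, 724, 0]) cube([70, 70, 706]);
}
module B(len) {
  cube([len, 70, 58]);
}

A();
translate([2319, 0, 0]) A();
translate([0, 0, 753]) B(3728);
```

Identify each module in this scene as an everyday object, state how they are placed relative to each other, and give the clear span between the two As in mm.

Second table starts at x = 2319; first ends at x = 1409; clear span = 2319 − 1409 = 910 mm.

A is a table. B is a beam. A beam spans the tops of two tables. The clear span between the two tables is 910 mm.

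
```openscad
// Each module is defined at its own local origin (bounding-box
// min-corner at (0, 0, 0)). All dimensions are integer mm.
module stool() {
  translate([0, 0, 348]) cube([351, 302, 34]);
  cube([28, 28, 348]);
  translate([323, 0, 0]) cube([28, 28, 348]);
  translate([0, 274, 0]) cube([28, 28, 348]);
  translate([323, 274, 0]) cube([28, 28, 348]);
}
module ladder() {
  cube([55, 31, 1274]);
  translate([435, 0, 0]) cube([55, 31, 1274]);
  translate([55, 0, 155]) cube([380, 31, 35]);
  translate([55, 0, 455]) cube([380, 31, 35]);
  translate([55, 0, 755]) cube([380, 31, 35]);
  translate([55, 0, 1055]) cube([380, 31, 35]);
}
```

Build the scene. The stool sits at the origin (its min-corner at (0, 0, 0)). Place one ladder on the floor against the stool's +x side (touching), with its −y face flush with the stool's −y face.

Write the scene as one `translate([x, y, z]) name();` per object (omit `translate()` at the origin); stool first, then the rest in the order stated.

stool();
translate([351, 0, 0]) ladder();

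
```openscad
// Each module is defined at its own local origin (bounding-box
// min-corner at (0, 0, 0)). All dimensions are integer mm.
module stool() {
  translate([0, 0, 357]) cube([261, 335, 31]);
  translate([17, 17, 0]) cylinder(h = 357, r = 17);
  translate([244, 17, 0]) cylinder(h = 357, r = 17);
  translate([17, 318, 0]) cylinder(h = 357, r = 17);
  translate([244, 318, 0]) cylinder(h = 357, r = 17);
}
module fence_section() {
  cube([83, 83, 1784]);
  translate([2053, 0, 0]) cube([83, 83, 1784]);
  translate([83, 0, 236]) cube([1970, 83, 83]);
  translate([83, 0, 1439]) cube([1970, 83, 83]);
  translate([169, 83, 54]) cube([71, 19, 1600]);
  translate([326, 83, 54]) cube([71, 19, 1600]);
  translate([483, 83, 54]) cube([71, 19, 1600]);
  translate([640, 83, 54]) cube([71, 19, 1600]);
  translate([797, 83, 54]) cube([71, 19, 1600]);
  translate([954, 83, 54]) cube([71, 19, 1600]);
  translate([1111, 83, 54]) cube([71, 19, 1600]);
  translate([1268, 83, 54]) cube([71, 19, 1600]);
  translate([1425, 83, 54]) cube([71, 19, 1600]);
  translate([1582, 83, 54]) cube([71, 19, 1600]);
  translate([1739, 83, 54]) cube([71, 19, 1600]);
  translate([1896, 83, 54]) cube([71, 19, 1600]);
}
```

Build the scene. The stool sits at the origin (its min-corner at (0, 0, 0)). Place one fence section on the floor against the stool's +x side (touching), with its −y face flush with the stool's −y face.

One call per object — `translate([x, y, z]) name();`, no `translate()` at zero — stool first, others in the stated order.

stool();
translate([261, 0, 0]) fence_section();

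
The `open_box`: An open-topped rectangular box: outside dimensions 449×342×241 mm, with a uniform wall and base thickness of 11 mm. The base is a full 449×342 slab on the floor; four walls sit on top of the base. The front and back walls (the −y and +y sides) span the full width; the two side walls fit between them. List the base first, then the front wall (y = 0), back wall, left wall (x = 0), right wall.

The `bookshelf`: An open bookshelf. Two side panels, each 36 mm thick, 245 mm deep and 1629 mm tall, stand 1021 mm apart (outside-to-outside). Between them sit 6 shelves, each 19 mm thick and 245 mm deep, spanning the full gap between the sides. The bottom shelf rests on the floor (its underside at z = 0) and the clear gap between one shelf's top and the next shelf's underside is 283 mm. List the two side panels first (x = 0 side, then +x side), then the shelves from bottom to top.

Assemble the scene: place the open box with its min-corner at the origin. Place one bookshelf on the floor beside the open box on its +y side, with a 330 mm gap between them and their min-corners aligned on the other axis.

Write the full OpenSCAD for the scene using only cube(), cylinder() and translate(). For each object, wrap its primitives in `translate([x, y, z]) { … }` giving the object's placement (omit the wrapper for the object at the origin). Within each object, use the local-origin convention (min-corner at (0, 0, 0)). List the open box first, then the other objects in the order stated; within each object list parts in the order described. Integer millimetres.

cube([449, 342, 11]);
translate([0, 0, 11]) cube([449, 11, 230]);
translate([0, 331, 11]) cube([449, 11, 230]);
translate([0, 11, 11]) cube([11, 320, 230]);
translate([438, 11, 11]) cube([11, 320, 230]);
translate([0, 672, 0]) {
  cube([36, 245, 1629]);
  translate([985, 0, 0]) cube([36, 245, 1629]);
  translate([36, 0, 0]) cube([949, 245, 19]);
  translate([36, 0, 302]) cube([949, 245, 19]);
  translate([36, 0, 604]) cube([949, 245, 19]);
  translate([36, 0, 906]) cube([949, 245, 19]);
  translate([36, 0, 1208]) cube([949, 245, 19]);
  translate([36, 0, 1510]) cube([949, 245, 19]);
}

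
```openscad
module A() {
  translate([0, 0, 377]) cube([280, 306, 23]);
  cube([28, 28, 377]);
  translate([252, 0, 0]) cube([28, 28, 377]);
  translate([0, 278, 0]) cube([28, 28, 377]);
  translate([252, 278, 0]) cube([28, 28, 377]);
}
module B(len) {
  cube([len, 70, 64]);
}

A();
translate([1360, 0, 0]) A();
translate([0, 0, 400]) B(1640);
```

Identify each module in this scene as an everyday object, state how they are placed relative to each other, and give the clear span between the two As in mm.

A is a stool. B is a beam. A beam spans the tops of two stools. The clear span between the two stools is 1080 mm.

Second stool starts at x = 1360; first ends at x = 280; clear span = 1360 − 280 = 1080 mm.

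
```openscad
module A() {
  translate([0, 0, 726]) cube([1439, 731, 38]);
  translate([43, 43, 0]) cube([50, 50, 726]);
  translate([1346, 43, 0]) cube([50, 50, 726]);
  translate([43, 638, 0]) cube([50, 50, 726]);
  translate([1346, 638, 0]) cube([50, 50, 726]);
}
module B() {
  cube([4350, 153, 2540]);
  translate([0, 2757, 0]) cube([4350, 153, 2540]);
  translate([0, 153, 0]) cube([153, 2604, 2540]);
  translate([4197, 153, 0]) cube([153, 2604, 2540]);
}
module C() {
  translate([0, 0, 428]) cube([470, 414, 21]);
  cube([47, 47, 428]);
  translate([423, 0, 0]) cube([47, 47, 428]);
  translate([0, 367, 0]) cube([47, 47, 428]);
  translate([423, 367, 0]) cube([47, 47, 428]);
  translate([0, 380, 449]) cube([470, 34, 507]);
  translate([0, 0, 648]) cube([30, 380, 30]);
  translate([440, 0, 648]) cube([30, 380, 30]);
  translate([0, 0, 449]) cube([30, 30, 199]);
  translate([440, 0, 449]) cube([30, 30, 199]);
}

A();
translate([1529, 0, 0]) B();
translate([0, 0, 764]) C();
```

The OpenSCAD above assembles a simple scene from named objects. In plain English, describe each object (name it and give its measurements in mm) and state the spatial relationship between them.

A is a table with a 1439×731 mm rectangular top, 38 mm thick, top surface at z = 764 mm, supported by four 50×50 mm square legs, each inset 43 mm from the nearest pair of top edges, running from the floor.

B is a box-shaped house frame (walls only): outside footprint 4350×2910 mm, wall height 2540 mm, wall thickness 153 mm. The two y-facing walls run the full x-width; the two x-facing walls fit between the inner faces of the y-facing walls.

C is a chair. The seat is a 470×414×21 mm slab with its top at z = 449 mm, on four 47×47 mm corner legs (flush with the seat edges, standing on z = 0). A flat backrest 34 mm thick, 507 mm tall, spans the full seat width and rises from the seat top along its +y edge, rear face flush with the rear of the seat. Two armrests of 30×30 mm section run along each side from the seat's front edge to the front of the backrest, top faces 229 mm above the seat top and outer faces flush with the seat's x-edges; a 30×30 mm post under the front of each armrest stands on the seat at the front corner.

The house frame is on the floor beside the table on its +x side. The chair is on top of the table.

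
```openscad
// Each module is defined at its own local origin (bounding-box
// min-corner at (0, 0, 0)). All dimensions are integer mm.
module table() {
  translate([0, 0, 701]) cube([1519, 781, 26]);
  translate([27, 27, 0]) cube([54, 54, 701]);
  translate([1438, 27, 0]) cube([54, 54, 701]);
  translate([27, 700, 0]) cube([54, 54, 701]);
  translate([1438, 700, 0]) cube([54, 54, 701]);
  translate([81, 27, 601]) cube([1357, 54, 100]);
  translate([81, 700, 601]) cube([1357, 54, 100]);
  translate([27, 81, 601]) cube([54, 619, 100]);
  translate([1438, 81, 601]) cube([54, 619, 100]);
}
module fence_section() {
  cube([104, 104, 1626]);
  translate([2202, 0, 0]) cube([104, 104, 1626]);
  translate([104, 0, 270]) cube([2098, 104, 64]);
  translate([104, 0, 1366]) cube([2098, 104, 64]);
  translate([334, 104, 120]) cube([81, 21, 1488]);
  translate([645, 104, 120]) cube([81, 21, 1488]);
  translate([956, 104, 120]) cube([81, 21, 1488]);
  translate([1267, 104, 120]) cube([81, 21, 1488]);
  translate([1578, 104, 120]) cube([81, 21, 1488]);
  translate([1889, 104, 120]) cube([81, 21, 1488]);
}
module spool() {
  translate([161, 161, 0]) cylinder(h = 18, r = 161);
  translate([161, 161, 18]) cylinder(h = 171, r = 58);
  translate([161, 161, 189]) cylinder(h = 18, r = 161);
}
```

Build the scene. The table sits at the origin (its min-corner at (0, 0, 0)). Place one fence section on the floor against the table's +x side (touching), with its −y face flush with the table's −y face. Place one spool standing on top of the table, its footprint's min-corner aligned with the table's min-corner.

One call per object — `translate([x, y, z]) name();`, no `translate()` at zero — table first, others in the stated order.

table();
translate([1519, 0, 0]) fence_section();
translate([0, 0, 727]) spool();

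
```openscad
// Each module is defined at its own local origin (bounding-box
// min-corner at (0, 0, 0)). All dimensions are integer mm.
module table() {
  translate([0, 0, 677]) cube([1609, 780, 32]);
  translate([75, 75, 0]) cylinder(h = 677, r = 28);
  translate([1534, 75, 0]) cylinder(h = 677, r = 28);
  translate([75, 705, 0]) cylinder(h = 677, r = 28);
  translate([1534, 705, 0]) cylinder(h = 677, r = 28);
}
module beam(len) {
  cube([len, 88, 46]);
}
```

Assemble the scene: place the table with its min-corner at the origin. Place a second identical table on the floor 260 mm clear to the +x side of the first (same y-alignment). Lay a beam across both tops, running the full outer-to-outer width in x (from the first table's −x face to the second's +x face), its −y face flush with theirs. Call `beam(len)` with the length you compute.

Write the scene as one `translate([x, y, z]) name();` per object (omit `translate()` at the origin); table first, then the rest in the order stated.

table();
translate([1869, 0, 0]) table();
translate([0, 0, 709]) beam(3478);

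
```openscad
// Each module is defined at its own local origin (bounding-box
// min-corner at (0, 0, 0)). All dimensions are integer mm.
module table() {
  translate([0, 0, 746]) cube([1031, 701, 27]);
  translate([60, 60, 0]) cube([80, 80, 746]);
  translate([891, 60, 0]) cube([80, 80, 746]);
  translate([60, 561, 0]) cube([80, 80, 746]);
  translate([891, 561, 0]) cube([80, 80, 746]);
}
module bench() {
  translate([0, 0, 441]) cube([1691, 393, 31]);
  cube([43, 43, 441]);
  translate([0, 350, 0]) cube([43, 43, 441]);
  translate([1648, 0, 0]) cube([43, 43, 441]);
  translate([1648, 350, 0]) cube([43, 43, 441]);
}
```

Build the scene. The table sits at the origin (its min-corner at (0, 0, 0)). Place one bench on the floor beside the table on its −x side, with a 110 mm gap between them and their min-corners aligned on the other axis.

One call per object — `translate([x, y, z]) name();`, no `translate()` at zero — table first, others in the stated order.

table();
translate([-1801, 0, 0]) bench();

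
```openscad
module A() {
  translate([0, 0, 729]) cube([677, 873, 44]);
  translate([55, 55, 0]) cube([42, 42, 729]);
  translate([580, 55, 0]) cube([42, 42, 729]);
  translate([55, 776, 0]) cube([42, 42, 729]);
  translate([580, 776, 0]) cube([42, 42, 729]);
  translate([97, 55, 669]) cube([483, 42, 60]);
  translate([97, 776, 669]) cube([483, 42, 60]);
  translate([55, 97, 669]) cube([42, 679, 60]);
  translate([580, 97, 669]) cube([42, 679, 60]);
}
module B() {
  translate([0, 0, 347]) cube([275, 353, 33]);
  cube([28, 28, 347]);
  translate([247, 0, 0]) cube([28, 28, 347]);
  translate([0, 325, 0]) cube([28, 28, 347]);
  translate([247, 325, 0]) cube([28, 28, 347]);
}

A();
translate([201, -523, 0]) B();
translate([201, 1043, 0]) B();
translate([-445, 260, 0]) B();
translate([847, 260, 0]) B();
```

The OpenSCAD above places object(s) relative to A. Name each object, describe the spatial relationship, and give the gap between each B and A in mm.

A is a table. B is a stool. Four stools sit around the table at the −y, +y, −x, +x sides. The gap between each stool and the table is 170 mm.

Each stool's nearest face is 170 mm from the table's bounding box.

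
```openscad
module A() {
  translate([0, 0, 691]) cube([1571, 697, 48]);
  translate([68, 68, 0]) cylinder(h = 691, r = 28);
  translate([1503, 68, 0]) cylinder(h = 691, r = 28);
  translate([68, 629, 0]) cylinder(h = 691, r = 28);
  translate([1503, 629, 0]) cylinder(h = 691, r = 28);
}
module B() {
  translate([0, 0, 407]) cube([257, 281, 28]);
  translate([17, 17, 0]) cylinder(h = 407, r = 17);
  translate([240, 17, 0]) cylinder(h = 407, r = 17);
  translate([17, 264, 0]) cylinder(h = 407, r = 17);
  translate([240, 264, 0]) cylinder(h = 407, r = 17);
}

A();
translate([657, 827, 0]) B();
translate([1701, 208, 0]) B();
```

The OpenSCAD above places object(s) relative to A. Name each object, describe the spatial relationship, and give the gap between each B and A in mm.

Each stool's nearest face is 130 mm from the table's bounding box.

A is a table. B is a stool. Two stools sit around the table at the +y, +x sides. The gap between each stool and the table is 130 mm.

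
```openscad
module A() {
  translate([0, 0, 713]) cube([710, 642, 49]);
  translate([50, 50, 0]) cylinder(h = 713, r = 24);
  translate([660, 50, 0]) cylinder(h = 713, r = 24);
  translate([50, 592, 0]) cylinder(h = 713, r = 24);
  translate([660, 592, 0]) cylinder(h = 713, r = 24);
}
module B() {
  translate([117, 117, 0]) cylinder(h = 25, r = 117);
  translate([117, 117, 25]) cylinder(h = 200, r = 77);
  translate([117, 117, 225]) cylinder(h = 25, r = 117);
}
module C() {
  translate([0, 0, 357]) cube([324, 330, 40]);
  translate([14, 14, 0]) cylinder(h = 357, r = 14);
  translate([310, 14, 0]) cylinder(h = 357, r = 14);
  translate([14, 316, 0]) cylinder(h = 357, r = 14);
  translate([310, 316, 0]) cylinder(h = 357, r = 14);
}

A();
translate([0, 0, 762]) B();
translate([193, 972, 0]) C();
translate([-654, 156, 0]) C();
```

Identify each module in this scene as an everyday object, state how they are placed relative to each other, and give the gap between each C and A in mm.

Each stool's nearest face is 330 mm from the table's bounding box.

A is a table. B is a spool. C is a stool. The spool is on top of the table. Two stools sit around the table at the +y, −x sides. The gap between each stool and the table is 330 mm.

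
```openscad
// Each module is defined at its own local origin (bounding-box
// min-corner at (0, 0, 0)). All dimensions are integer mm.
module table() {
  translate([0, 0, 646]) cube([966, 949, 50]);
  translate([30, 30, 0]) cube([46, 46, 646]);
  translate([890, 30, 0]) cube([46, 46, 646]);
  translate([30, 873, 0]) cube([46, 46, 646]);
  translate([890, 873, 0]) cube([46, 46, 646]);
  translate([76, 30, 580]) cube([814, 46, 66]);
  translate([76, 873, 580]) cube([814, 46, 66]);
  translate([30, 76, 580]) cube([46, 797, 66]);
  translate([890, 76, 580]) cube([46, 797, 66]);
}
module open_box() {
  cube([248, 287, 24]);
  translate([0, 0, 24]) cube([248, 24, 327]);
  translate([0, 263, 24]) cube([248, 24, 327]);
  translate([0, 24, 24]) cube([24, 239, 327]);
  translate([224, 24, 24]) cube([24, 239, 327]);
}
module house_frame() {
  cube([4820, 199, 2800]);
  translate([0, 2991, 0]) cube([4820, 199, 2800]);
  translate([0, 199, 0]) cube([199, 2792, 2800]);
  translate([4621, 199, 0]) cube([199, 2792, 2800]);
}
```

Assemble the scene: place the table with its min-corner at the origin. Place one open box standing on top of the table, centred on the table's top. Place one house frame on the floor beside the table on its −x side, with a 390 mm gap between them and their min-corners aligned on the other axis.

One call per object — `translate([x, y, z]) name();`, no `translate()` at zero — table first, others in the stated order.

table();
translate([359, 331, 696]) open_box();
translate([-5210, 0, 0]) house_frame();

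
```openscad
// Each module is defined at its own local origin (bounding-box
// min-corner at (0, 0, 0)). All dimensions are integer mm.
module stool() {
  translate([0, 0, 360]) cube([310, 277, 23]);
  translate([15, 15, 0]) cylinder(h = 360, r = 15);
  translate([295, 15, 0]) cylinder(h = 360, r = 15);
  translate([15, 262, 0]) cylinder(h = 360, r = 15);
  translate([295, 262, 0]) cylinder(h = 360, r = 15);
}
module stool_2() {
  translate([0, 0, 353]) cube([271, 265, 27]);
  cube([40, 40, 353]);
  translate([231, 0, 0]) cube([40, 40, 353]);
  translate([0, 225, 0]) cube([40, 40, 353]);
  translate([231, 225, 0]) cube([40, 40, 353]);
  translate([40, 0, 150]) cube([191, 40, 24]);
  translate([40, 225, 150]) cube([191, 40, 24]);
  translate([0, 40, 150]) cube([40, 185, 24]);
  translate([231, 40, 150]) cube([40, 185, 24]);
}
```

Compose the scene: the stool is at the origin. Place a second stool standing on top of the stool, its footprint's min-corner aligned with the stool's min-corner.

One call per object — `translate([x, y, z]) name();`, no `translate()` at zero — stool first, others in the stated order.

stool();
translate([0, 0, 383]) stool_2();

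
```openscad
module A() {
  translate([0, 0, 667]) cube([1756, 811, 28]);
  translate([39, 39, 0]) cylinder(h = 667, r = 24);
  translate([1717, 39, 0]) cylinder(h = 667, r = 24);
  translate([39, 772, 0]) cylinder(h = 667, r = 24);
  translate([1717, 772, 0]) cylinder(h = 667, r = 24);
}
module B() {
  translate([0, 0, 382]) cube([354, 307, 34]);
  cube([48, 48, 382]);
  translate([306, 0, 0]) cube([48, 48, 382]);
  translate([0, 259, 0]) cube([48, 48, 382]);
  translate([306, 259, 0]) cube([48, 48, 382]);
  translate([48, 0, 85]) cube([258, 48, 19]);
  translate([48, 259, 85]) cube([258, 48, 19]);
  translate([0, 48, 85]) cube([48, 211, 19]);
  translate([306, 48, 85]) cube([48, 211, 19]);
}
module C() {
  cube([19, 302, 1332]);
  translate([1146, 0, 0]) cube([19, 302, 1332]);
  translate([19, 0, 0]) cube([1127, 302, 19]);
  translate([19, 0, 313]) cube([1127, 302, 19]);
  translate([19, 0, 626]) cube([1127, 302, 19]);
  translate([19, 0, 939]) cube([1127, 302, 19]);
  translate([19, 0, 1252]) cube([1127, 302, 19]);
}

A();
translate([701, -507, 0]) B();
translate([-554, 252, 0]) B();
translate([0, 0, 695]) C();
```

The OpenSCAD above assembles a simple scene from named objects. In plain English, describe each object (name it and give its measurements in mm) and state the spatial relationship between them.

A is a table with a 1756×811 mm rectangular top, 28 mm thick, top surface at z = 695 mm, supported by four round legs of 48 mm diameter, each leg's bounding box inset 15 mm from the nearest pair of top edges, running from the floor.

B is a four-legged stool. The seat is 354×307 mm, 34 mm thick, top at z = 416 mm. It stands on four square legs, each 48×48 mm in cross-section, from z = 0 to the seat underside, each flush with a corner of the seat. Four stretchers, 48 mm wide and 19 mm tall, connect adjacent legs with their undersides at z = 85 mm, each running between the inner faces of the legs it joins and aligned with the legs' outer faces on the other axis.

C is a bookshelf 1165 mm wide overall, 302 mm deep and 1332 mm tall. The two sides are 19 mm thick vertical panels. 5 horizontal shelves of 19 mm thickness span between the inner faces of the sides; the lowest shelf sits on the floor and shelves are stacked with a clear vertical gap of 294 mm between each pair.

Two stools sit around the table at the −y, −x sides. The bookshelf is on top of the table.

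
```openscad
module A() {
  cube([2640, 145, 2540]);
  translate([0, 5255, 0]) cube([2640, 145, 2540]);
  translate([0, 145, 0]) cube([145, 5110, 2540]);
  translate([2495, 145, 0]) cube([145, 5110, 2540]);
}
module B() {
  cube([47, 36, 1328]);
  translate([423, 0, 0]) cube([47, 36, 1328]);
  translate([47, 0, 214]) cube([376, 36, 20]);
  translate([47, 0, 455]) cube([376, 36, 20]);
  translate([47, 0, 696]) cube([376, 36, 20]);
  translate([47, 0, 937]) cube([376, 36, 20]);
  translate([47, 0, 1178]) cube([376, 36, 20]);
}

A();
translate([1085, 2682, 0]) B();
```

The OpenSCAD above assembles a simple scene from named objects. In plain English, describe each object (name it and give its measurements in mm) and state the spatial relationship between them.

A is the wall frame of a small rectangular building: four walls, each 2540 mm tall and 145 mm thick, enclosing a footprint 2640 mm (x) by 5400 mm (y) outside-to-outside, with no floor or roof. The front and back walls (the −y and +y sides) span the full width; the two side walls fit between them.

B is a straight ladder. Two 47×36 mm vertical rails, 1328 mm tall, stand 470 mm apart (outside-to-outside) with their front faces coplanar on the −y side. 5 rungs, each 36 mm deep and 20 mm tall, span between the inner faces of the rails, front faces flush with the rails. The lowest rung's underside is at z = 214 mm and rungs are spaced 241 mm apart (underside to underside).

The ladder sits inside the house frame, centred.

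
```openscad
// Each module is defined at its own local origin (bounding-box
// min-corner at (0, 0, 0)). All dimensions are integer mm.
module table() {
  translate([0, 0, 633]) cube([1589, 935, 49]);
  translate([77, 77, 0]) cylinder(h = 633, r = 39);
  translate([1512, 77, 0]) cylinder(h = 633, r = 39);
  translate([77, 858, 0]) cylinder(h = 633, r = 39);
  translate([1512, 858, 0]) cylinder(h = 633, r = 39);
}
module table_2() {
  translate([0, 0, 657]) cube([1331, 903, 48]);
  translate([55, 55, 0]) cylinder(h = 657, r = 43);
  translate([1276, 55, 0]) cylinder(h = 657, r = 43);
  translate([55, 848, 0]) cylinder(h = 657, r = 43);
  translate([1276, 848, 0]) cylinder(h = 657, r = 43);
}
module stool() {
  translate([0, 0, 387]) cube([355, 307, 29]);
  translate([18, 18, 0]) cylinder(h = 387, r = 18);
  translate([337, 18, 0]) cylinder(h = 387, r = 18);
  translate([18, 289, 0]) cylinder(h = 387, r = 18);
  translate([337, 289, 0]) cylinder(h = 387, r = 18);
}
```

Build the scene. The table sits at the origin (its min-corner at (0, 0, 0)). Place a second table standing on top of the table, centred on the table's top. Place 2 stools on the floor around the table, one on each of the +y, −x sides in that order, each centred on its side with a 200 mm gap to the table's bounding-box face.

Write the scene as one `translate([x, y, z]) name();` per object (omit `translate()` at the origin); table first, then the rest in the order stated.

table();
translate([129, 16, 682]) table_2();
translate([617, 1135, 0]) stool();
translate([-555, 314, 0]) stool();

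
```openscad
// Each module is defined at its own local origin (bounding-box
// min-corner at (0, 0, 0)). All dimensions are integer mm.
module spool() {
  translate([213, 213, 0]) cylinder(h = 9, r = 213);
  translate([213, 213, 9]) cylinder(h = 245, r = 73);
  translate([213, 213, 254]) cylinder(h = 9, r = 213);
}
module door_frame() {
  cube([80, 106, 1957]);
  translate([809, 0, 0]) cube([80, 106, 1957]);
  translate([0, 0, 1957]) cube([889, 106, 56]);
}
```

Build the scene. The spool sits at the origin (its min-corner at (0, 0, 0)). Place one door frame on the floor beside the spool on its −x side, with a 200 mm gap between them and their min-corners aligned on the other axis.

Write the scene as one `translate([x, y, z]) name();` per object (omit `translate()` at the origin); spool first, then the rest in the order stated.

spool();
translate([-1089, 0, 0]) door_frame();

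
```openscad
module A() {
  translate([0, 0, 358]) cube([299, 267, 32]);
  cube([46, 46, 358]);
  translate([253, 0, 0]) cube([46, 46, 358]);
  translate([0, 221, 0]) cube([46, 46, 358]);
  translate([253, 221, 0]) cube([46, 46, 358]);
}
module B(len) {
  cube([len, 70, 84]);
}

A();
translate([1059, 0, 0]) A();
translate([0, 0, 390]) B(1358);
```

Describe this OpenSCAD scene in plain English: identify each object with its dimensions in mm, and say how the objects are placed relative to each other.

A is a four-legged stool. The seat is 299×267 mm, 32 mm thick, top at z = 390 mm. It stands on four square legs, each 46×46 mm in cross-section, from z = 0 to the seat underside, each flush with a corner of the seat.

B is a rectangular beam 1358 mm long (x), 70 mm deep (y), 84 mm thick (z).

The beam spans the tops of two stools placed 760 mm apart, resting at z = 390 mm.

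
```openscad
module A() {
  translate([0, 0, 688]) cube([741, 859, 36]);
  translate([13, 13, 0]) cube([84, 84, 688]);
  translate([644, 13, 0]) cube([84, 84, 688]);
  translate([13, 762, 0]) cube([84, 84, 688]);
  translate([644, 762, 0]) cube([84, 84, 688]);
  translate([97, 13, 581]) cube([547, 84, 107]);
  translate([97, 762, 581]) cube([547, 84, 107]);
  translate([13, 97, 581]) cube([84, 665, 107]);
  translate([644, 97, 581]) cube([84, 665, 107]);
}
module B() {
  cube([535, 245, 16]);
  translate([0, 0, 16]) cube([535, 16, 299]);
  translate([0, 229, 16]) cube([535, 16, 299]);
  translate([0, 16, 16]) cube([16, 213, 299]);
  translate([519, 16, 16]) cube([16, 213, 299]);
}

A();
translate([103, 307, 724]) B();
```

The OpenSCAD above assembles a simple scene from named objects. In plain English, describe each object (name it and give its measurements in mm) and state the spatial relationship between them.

A is a table with a 741×859 mm rectangular top, 36 mm thick, top surface at z = 724 mm, supported by four 84×84 mm square legs, each inset 13 mm from the nearest pair of top edges, running from the floor. Four apron rails, 84 mm thick and 107 mm tall, run between adjacent legs with their top edges flush with the underside of the top and their outer faces flush with the legs' outer faces.

B is an open-topped rectangular box: outside dimensions 535×245×315 mm, with a uniform wall and base thickness of 16 mm. The base is a full 535×245 slab on the floor; four walls sit on top of the base. The front and back walls (the −y and +y sides) span the full width; the two side walls fit between them.

The open box is on top of the table, centred.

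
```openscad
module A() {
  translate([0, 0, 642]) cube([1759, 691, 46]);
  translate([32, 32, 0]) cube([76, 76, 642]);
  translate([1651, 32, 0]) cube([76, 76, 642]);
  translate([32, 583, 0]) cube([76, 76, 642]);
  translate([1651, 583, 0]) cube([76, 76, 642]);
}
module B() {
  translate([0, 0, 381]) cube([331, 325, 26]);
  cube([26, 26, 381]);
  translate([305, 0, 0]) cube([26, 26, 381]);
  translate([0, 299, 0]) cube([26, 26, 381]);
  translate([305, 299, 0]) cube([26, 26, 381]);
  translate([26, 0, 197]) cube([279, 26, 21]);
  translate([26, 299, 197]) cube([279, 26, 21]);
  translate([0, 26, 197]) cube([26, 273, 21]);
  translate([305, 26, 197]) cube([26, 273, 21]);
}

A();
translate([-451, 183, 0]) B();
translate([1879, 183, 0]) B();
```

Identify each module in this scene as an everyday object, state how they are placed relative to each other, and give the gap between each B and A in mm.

Each stool's nearest face is 120 mm from the table's bounding box.

A is a table. B is a stool. Two stools sit around the table at the −x, +x sides. The gap between each stool and the table is 120 mm.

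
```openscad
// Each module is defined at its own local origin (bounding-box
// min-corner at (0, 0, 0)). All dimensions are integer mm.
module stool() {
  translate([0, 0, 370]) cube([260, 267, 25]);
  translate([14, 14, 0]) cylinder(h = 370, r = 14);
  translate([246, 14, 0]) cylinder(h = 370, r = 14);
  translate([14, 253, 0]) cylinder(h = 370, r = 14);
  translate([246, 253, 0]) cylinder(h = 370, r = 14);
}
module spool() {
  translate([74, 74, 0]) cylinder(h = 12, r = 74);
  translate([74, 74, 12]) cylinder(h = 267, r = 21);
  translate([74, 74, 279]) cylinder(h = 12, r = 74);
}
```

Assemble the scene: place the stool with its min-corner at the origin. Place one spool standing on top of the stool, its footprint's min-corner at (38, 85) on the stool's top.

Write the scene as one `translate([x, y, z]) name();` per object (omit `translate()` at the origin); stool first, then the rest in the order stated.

stool();
translate([38, 85, 395]) spool();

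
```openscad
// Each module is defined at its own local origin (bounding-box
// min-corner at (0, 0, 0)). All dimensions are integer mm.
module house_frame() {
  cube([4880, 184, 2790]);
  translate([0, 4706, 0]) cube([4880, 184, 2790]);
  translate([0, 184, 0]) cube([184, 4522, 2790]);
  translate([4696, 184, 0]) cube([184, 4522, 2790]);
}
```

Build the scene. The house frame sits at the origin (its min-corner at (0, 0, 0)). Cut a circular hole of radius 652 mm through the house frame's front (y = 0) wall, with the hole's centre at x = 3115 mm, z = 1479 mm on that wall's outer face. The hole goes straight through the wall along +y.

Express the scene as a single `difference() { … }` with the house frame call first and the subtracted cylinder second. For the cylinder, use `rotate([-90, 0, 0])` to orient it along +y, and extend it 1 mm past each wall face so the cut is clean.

difference() {
  house_frame();
  translate([3115, -1, 1479]) rotate([-90, 0, 0]) cylinder(h = 186, r = 652);
}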